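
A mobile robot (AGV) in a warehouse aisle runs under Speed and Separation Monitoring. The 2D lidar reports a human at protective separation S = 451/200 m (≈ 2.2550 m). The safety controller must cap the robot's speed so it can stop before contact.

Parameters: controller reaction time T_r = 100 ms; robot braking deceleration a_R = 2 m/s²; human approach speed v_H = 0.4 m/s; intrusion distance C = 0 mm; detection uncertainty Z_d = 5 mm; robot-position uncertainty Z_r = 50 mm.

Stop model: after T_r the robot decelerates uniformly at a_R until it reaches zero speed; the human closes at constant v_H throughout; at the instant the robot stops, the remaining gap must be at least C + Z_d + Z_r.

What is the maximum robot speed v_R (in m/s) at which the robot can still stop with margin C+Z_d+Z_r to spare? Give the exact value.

v_R_max = 12/5 m/s = 2.4000 m/s

collect terms ⇒ (1/4)·v_R² + (3/10)·v_R + (-54/25) = 0
  disc = (3/10)² − 4·(1/4)·(-54/25) = 9/4 ; √disc = 3/2
  v_R = (−(3/10) + 3/2) / (2·(1/4)) = 12/5 m/s
check:
stop time T_s = (12/5)/2 = 1.2000 s
reaction-phase robot travel = 2.4000·0.1000 = 0.2400 m
robot under decel: 2.4000²/(2·2.0000) = 1.4400 m
human over T_r+T_s: 0.4000·(0.1000+1.2000) = 0.5200 m
residual clearance needed = 0.0000+0.0050+0.0500 = 0.0550 m
sum ≈ 0.2400+1.4400+0.5200+0.0550 ≈ 2.2550 m = S ✓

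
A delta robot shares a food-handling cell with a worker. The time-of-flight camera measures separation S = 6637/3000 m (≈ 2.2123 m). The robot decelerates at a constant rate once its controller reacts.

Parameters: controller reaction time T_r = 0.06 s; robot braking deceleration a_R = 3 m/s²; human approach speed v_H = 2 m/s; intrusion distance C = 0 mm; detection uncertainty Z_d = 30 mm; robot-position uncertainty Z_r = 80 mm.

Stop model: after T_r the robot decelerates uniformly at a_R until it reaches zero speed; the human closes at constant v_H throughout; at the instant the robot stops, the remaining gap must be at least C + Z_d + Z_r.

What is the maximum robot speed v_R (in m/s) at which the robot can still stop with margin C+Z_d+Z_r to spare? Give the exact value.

v_R_max = 19/10 m/s = 1.9000 m/s

at the boundary: (1/6)·v² + (109/150)·v + (-5947/3000) = 0
  disc = (109/150)² − 4·(1/6)·(-5947/3000) = 1156/625 ; √disc = 34/25
  v_R = (−(109/150) + 34/25) / (2·(1/6)) = 19/10 m/s
check:
braking lasts T_s = (19/10)/3 = 0.6333 s
reaction-phase robot travel = 1.9000·0.0600 = 0.1140 m
braking distance = 1.9000²/(2·3.0000) = 0.6017 m
human over T_r+T_s: 2.0000·(0.0600+0.6333) = 1.3867 m
margins: 0.0000+0.0300+0.0800 = 0.1100 m
sum ≈ 0.1140+0.6017+1.3867+0.1100 ≈ 2.2123 m = S ✓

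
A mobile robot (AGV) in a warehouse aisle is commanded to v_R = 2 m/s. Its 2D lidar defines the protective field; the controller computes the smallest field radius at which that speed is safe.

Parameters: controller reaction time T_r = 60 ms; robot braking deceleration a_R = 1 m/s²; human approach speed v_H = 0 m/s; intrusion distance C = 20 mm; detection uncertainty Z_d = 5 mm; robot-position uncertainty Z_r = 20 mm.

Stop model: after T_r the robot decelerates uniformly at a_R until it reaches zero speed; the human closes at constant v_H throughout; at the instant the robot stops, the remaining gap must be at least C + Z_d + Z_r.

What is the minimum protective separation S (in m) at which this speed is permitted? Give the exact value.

S_min = 433/200 m = 2.1650 m

stop time T_s = 2/1 = 2.0000 s
robot covers v_R·T_r = 2.0000·0.0600 = 0.1200 m before braking
robot under decel: 2.0000²/(2·1.0000) = 2.0000 m
human over T_r+T_s: 0.0000·(0.0600+2.0000) = 0.0000 m
residual clearance needed = 0.0200+0.0050+0.0200 = 0.0450 m
S_min ≈ 0.1200+2.0000+0.0000+0.0450  ⇒  S_min = 433/200 m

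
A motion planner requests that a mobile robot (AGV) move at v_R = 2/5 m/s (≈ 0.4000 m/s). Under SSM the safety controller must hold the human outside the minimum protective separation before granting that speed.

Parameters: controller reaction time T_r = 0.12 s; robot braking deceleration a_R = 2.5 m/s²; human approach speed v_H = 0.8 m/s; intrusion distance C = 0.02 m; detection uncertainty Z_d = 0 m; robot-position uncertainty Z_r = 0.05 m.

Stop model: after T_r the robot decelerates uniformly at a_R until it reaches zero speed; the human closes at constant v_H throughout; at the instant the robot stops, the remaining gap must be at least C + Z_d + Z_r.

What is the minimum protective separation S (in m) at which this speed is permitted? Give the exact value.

S_min = 187/500 m = 0.3740 m

T_s = v_R/a_R = (2/5)/(5/2) = 0.1600 s
robot in T_r: 0.4000·0.1200 = 0.0480 m
robot covers 0.4000·0.1600 − ½·2.5000·0.1600² = 0.0320 m while stopping
human over T_r+T_s: 0.8000·(0.1200+0.1600) = 0.2240 m
margins: 0.0200+0.0000+0.0500 = 0.0700 m
S_min ≈ 0.0480+0.0320+0.2240+0.0700  ⇒  S_min = 187/500 m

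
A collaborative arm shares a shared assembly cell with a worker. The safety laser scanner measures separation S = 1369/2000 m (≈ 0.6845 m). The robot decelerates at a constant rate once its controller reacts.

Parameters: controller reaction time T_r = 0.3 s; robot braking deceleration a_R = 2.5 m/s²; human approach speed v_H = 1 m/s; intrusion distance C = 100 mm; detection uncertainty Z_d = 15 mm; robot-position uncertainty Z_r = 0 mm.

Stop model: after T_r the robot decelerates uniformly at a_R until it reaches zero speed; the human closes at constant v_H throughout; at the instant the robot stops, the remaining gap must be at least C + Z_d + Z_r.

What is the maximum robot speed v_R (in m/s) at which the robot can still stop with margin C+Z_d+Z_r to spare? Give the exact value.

collect terms ⇒ (1/5)·v_R² + (7/10)·v_R + (-539/2000) = 0
  disc = (7/10)² − 4·(1/5)·(-539/2000) = 441/625 ; √disc = 21/25
  v_R = (−(7/10) + 21/25) / (2·(1/5)) = 7/20 m/s
check:
braking lasts T_s = (7/20)/(5/2) = 0.1400 s
reaction-phase robot travel = 0.3500·0.3000 = 0.1050 m
robot under decel: 0.3500²/(2·2.5000) = 0.0245 m
human closes 1.0000·0.4400 = 0.4400 m
C+Z_d+Z_r = 0.1000+0.0150+0.0000 = 0.1150 m
sum ≈ 0.1050+0.0245+0.4400+0.1150 ≈ 0.6845 m = S ✓

v_R_max = 7/20 m/s = 0.3500 m/s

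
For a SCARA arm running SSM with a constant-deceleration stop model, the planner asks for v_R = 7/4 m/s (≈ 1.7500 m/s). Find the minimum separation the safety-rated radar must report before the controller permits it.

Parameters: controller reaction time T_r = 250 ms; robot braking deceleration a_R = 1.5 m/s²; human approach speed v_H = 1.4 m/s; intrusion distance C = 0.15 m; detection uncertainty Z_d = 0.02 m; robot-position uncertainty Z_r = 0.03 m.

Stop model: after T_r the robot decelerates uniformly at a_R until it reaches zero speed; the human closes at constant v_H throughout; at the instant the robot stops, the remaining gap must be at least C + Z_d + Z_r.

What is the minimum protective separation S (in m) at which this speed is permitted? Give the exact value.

S_min = 437/120 m = 3.6417 m

stop time T_s = (7/4)/(3/2) = 1.1667 s
reaction-phase robot travel = 1.7500·0.2500 = 0.4375 m
robot covers 1.7500·1.1667 − ½·1.5000·1.1667² = 1.0208 m while stopping
human over T_r+T_s: 1.4000·(0.2500+1.1667) = 1.9833 m
margins: 0.1500+0.0200+0.0300 = 0.2000 m
S_min ≈ 0.4375+1.0208+1.9833+0.2000  ⇒  S_min = 437/120 m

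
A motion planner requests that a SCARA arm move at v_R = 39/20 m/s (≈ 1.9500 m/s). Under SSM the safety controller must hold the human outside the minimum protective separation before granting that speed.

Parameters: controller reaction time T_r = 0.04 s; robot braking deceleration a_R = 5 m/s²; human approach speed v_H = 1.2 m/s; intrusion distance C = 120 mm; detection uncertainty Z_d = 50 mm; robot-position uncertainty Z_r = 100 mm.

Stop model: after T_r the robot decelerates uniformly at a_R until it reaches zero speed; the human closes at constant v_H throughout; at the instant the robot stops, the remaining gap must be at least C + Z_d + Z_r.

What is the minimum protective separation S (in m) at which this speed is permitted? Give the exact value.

S_min = 4977/4000 m = 1.2443 m

braking lasts T_s = (39/20)/5 = 0.3900 s
robot in T_r: 1.9500·0.0400 = 0.0780 m
braking distance = 1.9500²/(2·5.0000) = 0.3802 m
human over T_r+T_s: 1.2000·(0.0400+0.3900) = 0.5160 m
margins: 0.1200+0.0500+0.1000 = 0.2700 m
S_min ≈ 0.0780+0.3802+0.5160+0.2700  ⇒  S_min = 4977/4000 m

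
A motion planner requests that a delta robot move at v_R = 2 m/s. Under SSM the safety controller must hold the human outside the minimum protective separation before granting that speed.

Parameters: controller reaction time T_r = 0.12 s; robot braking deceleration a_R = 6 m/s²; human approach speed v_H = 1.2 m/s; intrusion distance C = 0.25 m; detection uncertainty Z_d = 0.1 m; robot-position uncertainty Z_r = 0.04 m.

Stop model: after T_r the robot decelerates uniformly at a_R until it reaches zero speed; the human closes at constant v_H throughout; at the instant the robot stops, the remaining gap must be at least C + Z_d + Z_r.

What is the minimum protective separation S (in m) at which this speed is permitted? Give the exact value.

T_s = v_R/a_R = 2/6 = 0.3333 s
reaction-phase robot travel = 2.0000·0.1200 = 0.2400 m
braking distance = 2.0000²/(2·6.0000) = 0.3333 m
person approaches 1.2000·(0.1200+0.3333) = 0.5440 m
C+Z_d+Z_r = 0.2500+0.1000+0.0400 = 0.3900 m
S_min ≈ 0.2400+0.3333+0.5440+0.3900  ⇒  S_min = 2261/1500 m

S_min = 2261/1500 m = 1.5073 m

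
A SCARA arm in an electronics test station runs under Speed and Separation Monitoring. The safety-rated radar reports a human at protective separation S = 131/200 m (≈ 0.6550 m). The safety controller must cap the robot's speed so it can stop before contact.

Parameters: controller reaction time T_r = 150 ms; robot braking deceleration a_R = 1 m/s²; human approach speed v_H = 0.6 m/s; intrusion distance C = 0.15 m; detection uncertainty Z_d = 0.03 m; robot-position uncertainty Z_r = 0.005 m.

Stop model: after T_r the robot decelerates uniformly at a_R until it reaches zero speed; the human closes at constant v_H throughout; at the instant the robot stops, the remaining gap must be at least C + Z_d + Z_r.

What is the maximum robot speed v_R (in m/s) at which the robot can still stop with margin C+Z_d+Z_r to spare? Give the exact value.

v_R_max = 2/5 m/s = 0.4000 m/s

quadratic (1/2)·v² + (3/4)·v + (-19/50) = 0
  disc = (3/4)² − 4·(1/2)·(-19/50) = 529/400 ; √disc = 23/20
  v_R = (−(3/4) + 23/20) / (2·(1/2)) = 2/5 m/s
check:
braking lasts T_s = (2/5)/1 = 0.4000 s
robot in T_r: 0.4000·0.1500 = 0.0600 m
robot covers 0.4000·0.4000 − ½·1.0000·0.4000² = 0.0800 m while stopping
human over T_r+T_s: 0.6000·(0.1500+0.4000) = 0.3300 m
margins: 0.1500+0.0300+0.0050 = 0.1850 m
sum ≈ 0.0600+0.0800+0.3300+0.1850 ≈ 0.6550 m = S ✓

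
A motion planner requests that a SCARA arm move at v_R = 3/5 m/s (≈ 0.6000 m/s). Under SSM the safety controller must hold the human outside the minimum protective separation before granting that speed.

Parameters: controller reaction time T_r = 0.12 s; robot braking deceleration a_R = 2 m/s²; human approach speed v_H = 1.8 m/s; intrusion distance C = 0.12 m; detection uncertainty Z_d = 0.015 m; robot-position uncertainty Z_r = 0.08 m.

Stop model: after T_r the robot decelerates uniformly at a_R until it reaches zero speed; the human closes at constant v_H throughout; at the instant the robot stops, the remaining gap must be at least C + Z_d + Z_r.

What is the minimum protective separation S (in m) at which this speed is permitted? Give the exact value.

S_min = 1133/1000 m = 1.1330 m

T_s = v_R/a_R = (3/5)/2 = 0.3000 s
reaction-phase robot travel = 0.6000·0.1200 = 0.0720 m
robot covers 0.6000·0.3000 − ½·2.0000·0.3000² = 0.0900 m while stopping
person approaches 1.8000·(0.1200+0.3000) = 0.7560 m
C+Z_d+Z_r = 0.1200+0.0150+0.0800 = 0.2150 m
S_min ≈ 0.0720+0.0900+0.7560+0.2150  ⇒  S_min = 1133/1000 m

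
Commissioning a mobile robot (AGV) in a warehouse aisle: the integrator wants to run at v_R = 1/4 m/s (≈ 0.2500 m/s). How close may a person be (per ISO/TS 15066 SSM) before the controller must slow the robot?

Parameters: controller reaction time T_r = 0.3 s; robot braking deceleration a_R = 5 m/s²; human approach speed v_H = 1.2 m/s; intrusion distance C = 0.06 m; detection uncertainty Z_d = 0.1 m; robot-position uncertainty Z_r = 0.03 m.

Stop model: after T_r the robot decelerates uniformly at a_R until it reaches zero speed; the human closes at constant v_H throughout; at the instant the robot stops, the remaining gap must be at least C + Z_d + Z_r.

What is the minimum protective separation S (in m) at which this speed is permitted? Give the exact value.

stop time T_s = (1/4)/5 = 0.0500 s
robot in T_r: 0.2500·0.3000 = 0.0750 m
braking distance = 0.2500²/(2·5.0000) = 0.0063 m
human over T_r+T_s: 1.2000·(0.3000+0.0500) = 0.4200 m
residual clearance needed = 0.0600+0.1000+0.0300 = 0.1900 m
S_min ≈ 0.0750+0.0063+0.4200+0.1900  ⇒  S_min = 553/800 m

S_min = 553/800 m = 0.6913 m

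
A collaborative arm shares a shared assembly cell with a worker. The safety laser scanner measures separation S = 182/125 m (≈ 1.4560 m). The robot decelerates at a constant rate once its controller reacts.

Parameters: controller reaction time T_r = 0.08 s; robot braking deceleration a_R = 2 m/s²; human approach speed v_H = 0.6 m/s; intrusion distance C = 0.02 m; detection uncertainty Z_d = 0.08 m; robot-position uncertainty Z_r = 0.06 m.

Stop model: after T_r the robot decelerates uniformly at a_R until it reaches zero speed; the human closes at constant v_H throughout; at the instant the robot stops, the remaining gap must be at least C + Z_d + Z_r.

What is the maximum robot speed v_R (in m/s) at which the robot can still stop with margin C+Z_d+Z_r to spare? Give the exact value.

v_R_max = 8/5 m/s = 1.6000 m/s

quadratic (1/4)·v² + (19/50)·v + (-156/125) = 0
  disc = (19/50)² − 4·(1/4)·(-156/125) = 3481/2500 ; √disc = 59/50
  v_R = (−(19/50) + 59/50) / (2·(1/4)) = 8/5 m/s
check:
T_s = v_R/a_R = (8/5)/2 = 0.8000 s
robot covers v_R·T_r = 1.6000·0.0800 = 0.1280 m before braking
robot covers 1.6000·0.8000 − ½·2.0000·0.8000² = 0.6400 m while stopping
human closes 0.6000·0.8800 = 0.5280 m
C+Z_d+Z_r = 0.0200+0.0800+0.0600 = 0.1600 m
sum ≈ 0.1280+0.6400+0.5280+0.1600 ≈ 1.4560 m = S ✓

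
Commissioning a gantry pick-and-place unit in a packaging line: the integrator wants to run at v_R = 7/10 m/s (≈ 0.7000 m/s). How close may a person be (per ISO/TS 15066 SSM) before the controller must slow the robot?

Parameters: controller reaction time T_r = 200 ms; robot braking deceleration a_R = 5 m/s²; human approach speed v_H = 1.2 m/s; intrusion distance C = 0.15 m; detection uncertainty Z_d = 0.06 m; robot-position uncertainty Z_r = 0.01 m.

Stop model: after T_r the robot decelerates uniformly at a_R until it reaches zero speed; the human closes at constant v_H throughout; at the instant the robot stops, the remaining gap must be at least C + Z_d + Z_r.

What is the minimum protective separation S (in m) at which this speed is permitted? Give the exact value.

braking lasts T_s = (7/10)/5 = 0.1400 s
robot in T_r: 0.7000·0.2000 = 0.1400 m
braking distance = 0.7000²/(2·5.0000) = 0.0490 m
human closes 1.2000·0.3400 = 0.4080 m
C+Z_d+Z_r = 0.1500+0.0600+0.0100 = 0.2200 m
S_min ≈ 0.1400+0.0490+0.4080+0.2200  ⇒  S_min = 817/1000 m

S_min = 817/1000 m = 0.8170 m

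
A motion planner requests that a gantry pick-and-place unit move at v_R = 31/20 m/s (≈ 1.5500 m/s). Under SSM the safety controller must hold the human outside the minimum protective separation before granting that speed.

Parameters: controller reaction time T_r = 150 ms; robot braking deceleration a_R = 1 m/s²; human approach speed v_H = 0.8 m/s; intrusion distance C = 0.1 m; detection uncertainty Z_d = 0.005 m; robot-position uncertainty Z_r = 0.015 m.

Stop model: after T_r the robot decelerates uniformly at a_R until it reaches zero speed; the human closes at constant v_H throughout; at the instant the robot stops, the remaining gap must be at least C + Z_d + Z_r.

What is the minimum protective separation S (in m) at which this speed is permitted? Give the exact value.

T_s = v_R/a_R = (31/20)/1 = 1.5500 s
robot covers v_R·T_r = 1.5500·0.1500 = 0.2325 m before braking
robot covers 1.5500·1.5500 − ½·1.0000·1.5500² = 1.2012 m while stopping
human over T_r+T_s: 0.8000·(0.1500+1.5500) = 1.3600 m
residual clearance needed = 0.1000+0.0050+0.0150 = 0.1200 m
S_min ≈ 0.2325+1.2012+1.3600+0.1200  ⇒  S_min = 2331/800 m

S_min = 2331/800 m = 2.9137 m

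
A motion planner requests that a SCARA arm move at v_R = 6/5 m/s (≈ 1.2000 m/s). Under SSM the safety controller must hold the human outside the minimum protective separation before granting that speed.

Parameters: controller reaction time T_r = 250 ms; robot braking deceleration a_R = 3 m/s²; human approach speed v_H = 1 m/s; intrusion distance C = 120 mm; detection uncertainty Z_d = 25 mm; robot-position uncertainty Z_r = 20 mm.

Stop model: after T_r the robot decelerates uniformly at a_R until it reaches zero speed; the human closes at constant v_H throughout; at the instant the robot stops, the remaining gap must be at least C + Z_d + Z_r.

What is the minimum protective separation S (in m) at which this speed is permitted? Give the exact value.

stop time T_s = (6/5)/3 = 0.4000 s
reaction-phase robot travel = 1.2000·0.2500 = 0.3000 m
braking distance = 1.2000²/(2·3.0000) = 0.2400 m
person approaches 1.0000·(0.2500+0.4000) = 0.6500 m
margins: 0.1200+0.0250+0.0200 = 0.1650 m
S_min ≈ 0.3000+0.2400+0.6500+0.1650  ⇒  S_min = 271/200 m

S_min = 271/200 m = 1.3550 m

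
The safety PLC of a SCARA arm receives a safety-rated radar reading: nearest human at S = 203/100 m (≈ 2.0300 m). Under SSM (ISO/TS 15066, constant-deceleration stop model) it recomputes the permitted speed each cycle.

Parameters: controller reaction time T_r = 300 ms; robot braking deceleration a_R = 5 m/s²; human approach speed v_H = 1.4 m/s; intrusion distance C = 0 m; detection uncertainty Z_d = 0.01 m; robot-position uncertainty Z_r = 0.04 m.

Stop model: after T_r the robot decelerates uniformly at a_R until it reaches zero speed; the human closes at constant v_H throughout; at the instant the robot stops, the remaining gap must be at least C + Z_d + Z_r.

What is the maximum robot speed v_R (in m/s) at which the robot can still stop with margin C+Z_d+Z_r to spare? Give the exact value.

v_R_max = 2 m/s = 2.0000 m/s

quadratic (1/10)·v² + (29/50)·v + (-39/25) = 0
  disc = (29/50)² − 4·(1/10)·(-39/25) = 2401/2500 ; √disc = 49/50
  v_R = (−(29/50) + 49/50) / (2·(1/10)) = 2 m/s
check:
braking lasts T_s = 2/5 = 0.4000 s
reaction-phase robot travel = 2.0000·0.3000 = 0.6000 m
robot under decel: 2.0000²/(2·5.0000) = 0.4000 m
human over T_r+T_s: 1.4000·(0.3000+0.4000) = 0.9800 m
margins: 0.0000+0.0100+0.0400 = 0.0500 m
sum ≈ 0.6000+0.4000+0.9800+0.0500 ≈ 2.0300 m = S ✓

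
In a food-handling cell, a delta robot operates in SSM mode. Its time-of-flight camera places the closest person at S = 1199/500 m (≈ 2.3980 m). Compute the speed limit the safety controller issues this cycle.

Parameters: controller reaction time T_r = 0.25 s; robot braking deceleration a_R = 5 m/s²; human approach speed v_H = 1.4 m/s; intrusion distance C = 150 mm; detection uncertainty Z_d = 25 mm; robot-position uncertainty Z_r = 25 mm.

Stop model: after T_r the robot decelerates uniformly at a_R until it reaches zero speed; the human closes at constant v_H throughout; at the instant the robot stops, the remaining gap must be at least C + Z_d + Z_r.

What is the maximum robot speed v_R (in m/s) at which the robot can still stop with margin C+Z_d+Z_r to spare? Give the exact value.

at the boundary: (1/10)·v² + (53/100)·v + (-231/125) = 0
  disc = (53/100)² − 4·(1/10)·(-231/125) = 10201/10000 ; √disc = 101/100
  v_R = (−(53/100) + 101/100) / (2·(1/10)) = 12/5 m/s
check:
T_s = v_R/a_R = (12/5)/5 = 0.4800 s
reaction-phase robot travel = 2.4000·0.2500 = 0.6000 m
braking distance = 2.4000²/(2·5.0000) = 0.5760 m
human over T_r+T_s: 1.4000·(0.2500+0.4800) = 1.0220 m
residual clearance needed = 0.1500+0.0250+0.0250 = 0.2000 m
sum ≈ 0.6000+0.5760+1.0220+0.2000 ≈ 2.3980 m = S ✓

v_R_max = 12/5 m/s = 2.4000 m/s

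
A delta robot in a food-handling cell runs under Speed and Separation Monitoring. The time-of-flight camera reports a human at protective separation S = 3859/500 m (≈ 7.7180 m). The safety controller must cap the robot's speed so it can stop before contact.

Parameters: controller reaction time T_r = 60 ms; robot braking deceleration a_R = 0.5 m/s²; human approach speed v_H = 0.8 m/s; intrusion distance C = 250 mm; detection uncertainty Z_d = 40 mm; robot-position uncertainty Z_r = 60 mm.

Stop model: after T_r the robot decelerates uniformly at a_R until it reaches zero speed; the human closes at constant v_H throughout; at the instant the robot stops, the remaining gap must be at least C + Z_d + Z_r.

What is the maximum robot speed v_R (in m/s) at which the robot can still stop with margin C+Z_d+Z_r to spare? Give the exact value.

quadratic (1)·v² + (83/50)·v + (-183/25) = 0
  disc = (83/50)² − 4·(1)·(-183/25) = 80089/2500 ; √disc = 283/50
  v_R = (−(83/50) + 283/50) / (2·(1)) = 2 m/s
check:
T_s = v_R/a_R = 2/(1/2) = 4.0000 s
robot covers v_R·T_r = 2.0000·0.0600 = 0.1200 m before braking
robot under decel: 2.0000²/(2·0.5000) = 4.0000 m
human over T_r+T_s: 0.8000·(0.0600+4.0000) = 3.2480 m
residual clearance needed = 0.2500+0.0400+0.0600 = 0.3500 m
sum ≈ 0.1200+4.0000+3.2480+0.3500 ≈ 7.7180 m = S ✓

v_R_max = 2 m/s = 2.0000 m/s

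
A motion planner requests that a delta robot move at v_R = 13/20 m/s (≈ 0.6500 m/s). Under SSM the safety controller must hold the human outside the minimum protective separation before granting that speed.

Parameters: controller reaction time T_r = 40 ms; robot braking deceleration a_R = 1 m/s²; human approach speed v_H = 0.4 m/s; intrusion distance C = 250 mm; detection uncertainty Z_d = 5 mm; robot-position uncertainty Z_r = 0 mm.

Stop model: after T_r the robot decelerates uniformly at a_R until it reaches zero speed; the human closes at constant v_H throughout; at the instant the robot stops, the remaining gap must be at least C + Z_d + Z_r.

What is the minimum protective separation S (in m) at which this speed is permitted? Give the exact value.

braking lasts T_s = (13/20)/1 = 0.6500 s
robot in T_r: 0.6500·0.0400 = 0.0260 m
robot covers 0.6500·0.6500 − ½·1.0000·0.6500² = 0.2112 m while stopping
person approaches 0.4000·(0.0400+0.6500) = 0.2760 m
C+Z_d+Z_r = 0.2500+0.0050+0.0000 = 0.2550 m
S_min ≈ 0.0260+0.2112+0.2760+0.2550  ⇒  S_min = 3073/4000 m

S_min = 3073/4000 m = 0.7682 m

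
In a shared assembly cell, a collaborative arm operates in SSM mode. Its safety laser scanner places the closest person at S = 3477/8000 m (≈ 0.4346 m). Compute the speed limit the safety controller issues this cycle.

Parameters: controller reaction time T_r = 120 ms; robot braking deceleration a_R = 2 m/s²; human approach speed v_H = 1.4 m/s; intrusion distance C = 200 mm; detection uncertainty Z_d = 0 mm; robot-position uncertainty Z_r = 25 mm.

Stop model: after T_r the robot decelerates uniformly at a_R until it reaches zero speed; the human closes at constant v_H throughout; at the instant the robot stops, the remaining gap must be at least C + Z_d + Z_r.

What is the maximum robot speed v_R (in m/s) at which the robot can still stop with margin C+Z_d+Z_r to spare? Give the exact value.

collect terms ⇒ (1/4)·v_R² + (41/50)·v_R + (-333/8000) = 0
  disc = (41/50)² − 4·(1/4)·(-333/8000) = 28561/40000 ; √disc = 169/200
  v_R = (−(41/50) + 169/200) / (2·(1/4)) = 1/20 m/s
check:
braking lasts T_s = (1/20)/2 = 0.0250 s
robot covers v_R·T_r = 0.0500·0.1200 = 0.0060 m before braking
robot covers 0.0500·0.0250 − ½·2.0000·0.0250² = 0.0006 m while stopping
human closes 1.4000·0.1450 = 0.2030 m
residual clearance needed = 0.2000+0.0000+0.0250 = 0.2250 m
sum ≈ 0.0060+0.0006+0.2030+0.2250 ≈ 0.4346 m = S ✓

v_R_max = 1/20 m/s = 0.0500 m/s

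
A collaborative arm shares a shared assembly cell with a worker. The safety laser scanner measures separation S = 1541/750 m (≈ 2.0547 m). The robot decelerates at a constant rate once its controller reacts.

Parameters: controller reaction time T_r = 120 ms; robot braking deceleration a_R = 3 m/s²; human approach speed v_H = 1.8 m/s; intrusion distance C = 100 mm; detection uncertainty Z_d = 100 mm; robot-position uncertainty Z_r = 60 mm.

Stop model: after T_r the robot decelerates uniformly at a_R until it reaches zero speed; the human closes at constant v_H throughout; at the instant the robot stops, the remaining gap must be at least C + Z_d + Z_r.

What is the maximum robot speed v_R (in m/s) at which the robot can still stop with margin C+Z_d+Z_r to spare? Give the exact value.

v_R_max = 8/5 m/s = 1.6000 m/s

collect terms ⇒ (1/6)·v_R² + (18/25)·v_R + (-592/375) = 0
  disc = (18/25)² − 4·(1/6)·(-592/375) = 8836/5625 ; √disc = 94/75
  v_R = (−(18/25) + 94/75) / (2·(1/6)) = 8/5 m/s
check:
braking lasts T_s = (8/5)/3 = 0.5333 s
robot covers v_R·T_r = 1.6000·0.1200 = 0.1920 m before braking
robot under decel: 1.6000²/(2·3.0000) = 0.4267 m
human over T_r+T_s: 1.8000·(0.1200+0.5333) = 1.1760 m
margins: 0.1000+0.1000+0.0600 = 0.2600 m
sum ≈ 0.1920+0.4267+1.1760+0.2600 ≈ 2.0547 m = S ✓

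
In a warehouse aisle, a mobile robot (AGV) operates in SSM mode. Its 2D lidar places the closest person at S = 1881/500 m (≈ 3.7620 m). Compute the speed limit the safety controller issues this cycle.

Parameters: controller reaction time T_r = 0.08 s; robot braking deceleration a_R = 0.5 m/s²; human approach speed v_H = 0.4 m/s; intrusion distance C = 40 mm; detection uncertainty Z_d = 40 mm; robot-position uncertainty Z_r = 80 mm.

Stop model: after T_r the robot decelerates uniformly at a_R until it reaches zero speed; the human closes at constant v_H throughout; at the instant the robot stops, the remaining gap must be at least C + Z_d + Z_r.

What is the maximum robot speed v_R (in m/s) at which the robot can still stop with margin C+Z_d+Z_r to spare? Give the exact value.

quadratic (1)·v² + (22/25)·v + (-357/100) = 0
  disc = (22/25)² − 4·(1)·(-357/100) = 9409/625 ; √disc = 97/25
  v_R = (−(22/25) + 97/25) / (2·(1)) = 3/2 m/s
check:
stop time T_s = (3/2)/(1/2) = 3.0000 s
robot in T_r: 1.5000·0.0800 = 0.1200 m
robot covers 1.5000·3.0000 − ½·0.5000·3.0000² = 2.2500 m while stopping
human closes 0.4000·3.0800 = 1.2320 m
margins: 0.0400+0.0400+0.0800 = 0.1600 m
sum ≈ 0.1200+2.2500+1.2320+0.1600 ≈ 3.7620 m = S ✓

v_R_max = 3/2 m/s = 1.5000 m/s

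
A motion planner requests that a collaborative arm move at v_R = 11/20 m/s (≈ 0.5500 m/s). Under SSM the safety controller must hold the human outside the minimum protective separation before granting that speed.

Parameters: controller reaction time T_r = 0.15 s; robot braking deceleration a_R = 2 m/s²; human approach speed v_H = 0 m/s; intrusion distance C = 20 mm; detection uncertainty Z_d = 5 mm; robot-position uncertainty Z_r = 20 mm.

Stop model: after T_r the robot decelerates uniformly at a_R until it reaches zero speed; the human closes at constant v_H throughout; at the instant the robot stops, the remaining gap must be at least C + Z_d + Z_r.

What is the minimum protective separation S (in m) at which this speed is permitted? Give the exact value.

S_min = 13/64 m = 0.2031 m

stop time T_s = (11/20)/2 = 0.2750 s
robot in T_r: 0.5500·0.1500 = 0.0825 m
braking distance = 0.5500²/(2·2.0000) = 0.0756 m
person approaches 0.0000·(0.1500+0.2750) = 0.0000 m
residual clearance needed = 0.0200+0.0050+0.0200 = 0.0450 m
S_min ≈ 0.0825+0.0756+0.0000+0.0450  ⇒  S_min = 13/64 m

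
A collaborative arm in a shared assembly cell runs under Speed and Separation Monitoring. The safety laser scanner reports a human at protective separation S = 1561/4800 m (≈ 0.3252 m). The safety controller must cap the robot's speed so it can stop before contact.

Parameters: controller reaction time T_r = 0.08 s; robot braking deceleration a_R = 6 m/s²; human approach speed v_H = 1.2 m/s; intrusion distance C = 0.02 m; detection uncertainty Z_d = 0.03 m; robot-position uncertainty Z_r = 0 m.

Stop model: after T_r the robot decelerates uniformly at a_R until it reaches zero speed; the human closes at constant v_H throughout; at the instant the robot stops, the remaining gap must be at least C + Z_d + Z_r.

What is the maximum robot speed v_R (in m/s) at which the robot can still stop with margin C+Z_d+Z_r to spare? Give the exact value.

quadratic (1/12)·v² + (7/25)·v + (-4301/24000) = 0
  disc = (7/25)² − 4·(1/12)·(-4301/24000) = 49729/360000 ; √disc = 223/600
  v_R = (−(7/25) + 223/600) / (2·(1/12)) = 11/20 m/s
check:
T_s = v_R/a_R = (11/20)/6 = 0.0917 s
robot in T_r: 0.5500·0.0800 = 0.0440 m
robot under decel: 0.5500²/(2·6.0000) = 0.0252 m
human over T_r+T_s: 1.2000·(0.0800+0.0917) = 0.2060 m
margins: 0.0200+0.0300+0.0000 = 0.0500 m
sum ≈ 0.0440+0.0252+0.2060+0.0500 ≈ 0.3252 m = S ✓

v_R_max = 11/20 m/s = 0.5500 m/s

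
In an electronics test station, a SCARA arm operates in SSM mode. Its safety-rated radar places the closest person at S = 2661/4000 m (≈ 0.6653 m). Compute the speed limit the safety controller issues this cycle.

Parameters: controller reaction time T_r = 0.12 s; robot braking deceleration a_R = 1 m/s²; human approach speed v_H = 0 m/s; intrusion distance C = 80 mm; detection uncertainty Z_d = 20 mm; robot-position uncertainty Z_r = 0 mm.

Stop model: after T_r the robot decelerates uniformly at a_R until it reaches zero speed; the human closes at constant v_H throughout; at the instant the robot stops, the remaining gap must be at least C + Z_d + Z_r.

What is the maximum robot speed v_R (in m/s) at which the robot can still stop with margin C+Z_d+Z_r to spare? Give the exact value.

v_R_max = 19/20 m/s = 0.9500 m/s

collect terms ⇒ (1/2)·v_R² + (3/25)·v_R + (-2261/4000) = 0
  disc = (3/25)² − 4·(1/2)·(-2261/4000) = 11449/10000 ; √disc = 107/100
  v_R = (−(3/25) + 107/100) / (2·(1/2)) = 19/20 m/s
check:
T_s = v_R/a_R = (19/20)/1 = 0.9500 s
robot covers v_R·T_r = 0.9500·0.1200 = 0.1140 m before braking
robot under decel: 0.9500²/(2·1.0000) = 0.4512 m
person approaches 0.0000·(0.1200+0.9500) = 0.0000 m
residual clearance needed = 0.0800+0.0200+0.0000 = 0.1000 m
sum ≈ 0.1140+0.4512+0.0000+0.1000 ≈ 0.6653 m = S ✓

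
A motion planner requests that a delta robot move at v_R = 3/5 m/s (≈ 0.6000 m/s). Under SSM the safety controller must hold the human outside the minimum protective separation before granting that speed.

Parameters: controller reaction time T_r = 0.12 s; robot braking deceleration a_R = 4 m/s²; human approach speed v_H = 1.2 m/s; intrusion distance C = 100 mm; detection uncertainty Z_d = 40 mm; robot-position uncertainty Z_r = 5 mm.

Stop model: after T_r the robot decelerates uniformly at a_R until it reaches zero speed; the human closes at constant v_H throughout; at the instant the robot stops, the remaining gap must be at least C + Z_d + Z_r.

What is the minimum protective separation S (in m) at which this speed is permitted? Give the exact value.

stop time T_s = (3/5)/4 = 0.1500 s
robot in T_r: 0.6000·0.1200 = 0.0720 m
robot covers 0.6000·0.1500 − ½·4.0000·0.1500² = 0.0450 m while stopping
human over T_r+T_s: 1.2000·(0.1200+0.1500) = 0.3240 m
margins: 0.1000+0.0400+0.0050 = 0.1450 m
S_min ≈ 0.0720+0.0450+0.3240+0.1450  ⇒  S_min = 293/500 m

S_min = 293/500 m = 0.5860 m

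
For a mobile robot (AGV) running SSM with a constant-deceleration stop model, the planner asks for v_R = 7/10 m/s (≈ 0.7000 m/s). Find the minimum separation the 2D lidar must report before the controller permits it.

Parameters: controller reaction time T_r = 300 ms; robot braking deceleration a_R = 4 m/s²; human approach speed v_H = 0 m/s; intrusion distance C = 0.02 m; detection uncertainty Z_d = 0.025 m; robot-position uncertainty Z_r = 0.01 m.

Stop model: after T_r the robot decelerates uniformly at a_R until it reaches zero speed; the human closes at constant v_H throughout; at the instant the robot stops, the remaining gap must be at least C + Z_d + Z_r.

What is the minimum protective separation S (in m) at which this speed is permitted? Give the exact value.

S_min = 261/800 m = 0.3262 m

braking lasts T_s = (7/10)/4 = 0.1750 s
reaction-phase robot travel = 0.7000·0.3000 = 0.2100 m
robot covers 0.7000·0.1750 − ½·4.0000·0.1750² = 0.0612 m while stopping
human closes 0.0000·0.4750 = 0.0000 m
residual clearance needed = 0.0200+0.0250+0.0100 = 0.0550 m
S_min ≈ 0.2100+0.0612+0.0000+0.0550  ⇒  S_min = 261/800 m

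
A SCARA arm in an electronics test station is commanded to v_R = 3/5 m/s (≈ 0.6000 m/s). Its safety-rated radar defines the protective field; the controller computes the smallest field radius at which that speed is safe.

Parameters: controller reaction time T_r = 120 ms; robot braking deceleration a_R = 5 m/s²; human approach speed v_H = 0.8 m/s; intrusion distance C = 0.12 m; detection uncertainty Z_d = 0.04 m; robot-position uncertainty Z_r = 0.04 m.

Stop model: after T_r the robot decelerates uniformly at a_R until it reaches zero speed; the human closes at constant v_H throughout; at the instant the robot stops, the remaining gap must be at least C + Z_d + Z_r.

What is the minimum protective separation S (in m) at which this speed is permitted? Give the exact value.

S_min = 1/2 m = 0.5000 m

stop time T_s = (3/5)/5 = 0.1200 s
robot covers v_R·T_r = 0.6000·0.1200 = 0.0720 m before braking
braking distance = 0.6000²/(2·5.0000) = 0.0360 m
person approaches 0.8000·(0.1200+0.1200) = 0.1920 m
residual clearance needed = 0.1200+0.0400+0.0400 = 0.2000 m
S_min ≈ 0.0720+0.0360+0.1920+0.2000  ⇒  S_min = 1/2 m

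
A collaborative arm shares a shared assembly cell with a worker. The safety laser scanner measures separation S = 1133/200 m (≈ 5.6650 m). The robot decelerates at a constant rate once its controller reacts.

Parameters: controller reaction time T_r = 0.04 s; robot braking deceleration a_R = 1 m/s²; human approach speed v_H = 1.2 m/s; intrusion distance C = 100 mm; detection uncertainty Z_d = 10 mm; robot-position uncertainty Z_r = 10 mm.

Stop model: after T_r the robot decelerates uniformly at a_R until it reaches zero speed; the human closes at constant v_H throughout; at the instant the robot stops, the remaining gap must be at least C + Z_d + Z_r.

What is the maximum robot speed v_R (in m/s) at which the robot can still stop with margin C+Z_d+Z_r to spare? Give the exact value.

v_R_max = 23/10 m/s = 2.3000 m/s

at the boundary: (1/2)·v² + (31/25)·v + (-5497/1000) = 0
  disc = (31/25)² − 4·(1/2)·(-5497/1000) = 31329/2500 ; √disc = 177/50
  v_R = (−(31/25) + 177/50) / (2·(1/2)) = 23/10 m/s
check:
stop time T_s = (23/10)/1 = 2.3000 s
robot covers v_R·T_r = 2.3000·0.0400 = 0.0920 m before braking
robot covers 2.3000·2.3000 − ½·1.0000·2.3000² = 2.6450 m while stopping
human over T_r+T_s: 1.2000·(0.0400+2.3000) = 2.8080 m
residual clearance needed = 0.1000+0.0100+0.0100 = 0.1200 m
sum ≈ 0.0920+2.6450+2.8080+0.1200 ≈ 5.6650 m = S ✓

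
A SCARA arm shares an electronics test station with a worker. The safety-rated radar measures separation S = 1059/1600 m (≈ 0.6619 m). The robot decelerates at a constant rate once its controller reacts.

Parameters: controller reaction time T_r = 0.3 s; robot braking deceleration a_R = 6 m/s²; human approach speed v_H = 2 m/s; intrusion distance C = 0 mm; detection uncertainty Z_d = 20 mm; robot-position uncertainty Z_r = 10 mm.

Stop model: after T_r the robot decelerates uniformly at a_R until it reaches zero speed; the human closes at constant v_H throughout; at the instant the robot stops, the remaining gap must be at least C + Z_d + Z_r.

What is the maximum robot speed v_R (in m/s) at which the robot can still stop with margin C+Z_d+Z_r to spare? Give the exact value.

collect terms ⇒ (1/12)·v_R² + (19/30)·v_R + (-51/1600) = 0
  disc = (19/30)² − 4·(1/12)·(-51/1600) = 5929/14400 ; √disc = 77/120
  v_R = (−(19/30) + 77/120) / (2·(1/12)) = 1/20 m/s
check:
braking lasts T_s = (1/20)/6 = 0.0083 s
robot in T_r: 0.0500·0.3000 = 0.0150 m
robot covers 0.0500·0.0083 − ½·6.0000·0.0083² = 0.0002 m while stopping
person approaches 2.0000·(0.3000+0.0083) = 0.6167 m
residual clearance needed = 0.0000+0.0200+0.0100 = 0.0300 m
sum ≈ 0.0150+0.0002+0.6167+0.0300 ≈ 0.6619 m = S ✓

v_R_max = 1/20 m/s = 0.0500 m/s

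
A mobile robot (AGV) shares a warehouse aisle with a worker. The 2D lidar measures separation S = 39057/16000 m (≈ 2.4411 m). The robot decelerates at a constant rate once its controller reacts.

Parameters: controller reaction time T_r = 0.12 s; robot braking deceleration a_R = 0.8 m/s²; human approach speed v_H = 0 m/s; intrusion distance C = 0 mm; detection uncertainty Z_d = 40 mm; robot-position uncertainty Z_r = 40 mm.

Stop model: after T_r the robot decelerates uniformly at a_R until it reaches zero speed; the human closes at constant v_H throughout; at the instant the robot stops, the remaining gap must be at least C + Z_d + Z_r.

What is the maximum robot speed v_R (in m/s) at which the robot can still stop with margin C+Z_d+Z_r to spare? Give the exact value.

at the boundary: (5/8)·v² + (3/25)·v + (-37777/16000) = 0
  disc = (3/25)² − 4·(5/8)·(-37777/16000) = 946729/160000 ; √disc = 973/400
  v_R = (−(3/25) + 973/400) / (2·(5/8)) = 37/20 m/s
check:
braking lasts T_s = (37/20)/(4/5) = 2.3125 s
robot covers v_R·T_r = 1.8500·0.1200 = 0.2220 m before braking
braking distance = 1.8500²/(2·0.8000) = 2.1391 m
human over T_r+T_s: 0.0000·(0.1200+2.3125) = 0.0000 m
residual clearance needed = 0.0000+0.0400+0.0400 = 0.0800 m
sum ≈ 0.2220+2.1391+0.0000+0.0800 ≈ 2.4411 m = S ✓

v_R_max = 37/20 m/s = 1.8500 m/s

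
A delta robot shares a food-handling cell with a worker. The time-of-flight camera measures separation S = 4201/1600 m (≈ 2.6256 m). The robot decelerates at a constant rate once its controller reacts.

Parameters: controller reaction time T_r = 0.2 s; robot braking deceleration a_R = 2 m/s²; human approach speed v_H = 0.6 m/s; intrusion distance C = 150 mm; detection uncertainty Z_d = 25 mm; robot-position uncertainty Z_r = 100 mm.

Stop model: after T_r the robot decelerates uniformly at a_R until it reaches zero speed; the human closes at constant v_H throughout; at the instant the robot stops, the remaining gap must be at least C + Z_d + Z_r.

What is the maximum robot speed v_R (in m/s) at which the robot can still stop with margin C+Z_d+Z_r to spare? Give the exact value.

at the boundary: (1/4)·v² + (1/2)·v + (-3569/1600) = 0
  disc = (1/2)² − 4·(1/4)·(-3569/1600) = 3969/1600 ; √disc = 63/40
  v_R = (−(1/2) + 63/40) / (2·(1/4)) = 43/20 m/s
check:
stop time T_s = (43/20)/2 = 1.0750 s
robot in T_r: 2.1500·0.2000 = 0.4300 m
robot under decel: 2.1500²/(2·2.0000) = 1.1556 m
human closes 0.6000·1.2750 = 0.7650 m
margins: 0.1500+0.0250+0.1000 = 0.2750 m
sum ≈ 0.4300+1.1556+0.7650+0.2750 ≈ 2.6256 m = S ✓

v_R_max = 43/20 m/s = 2.1500 m/s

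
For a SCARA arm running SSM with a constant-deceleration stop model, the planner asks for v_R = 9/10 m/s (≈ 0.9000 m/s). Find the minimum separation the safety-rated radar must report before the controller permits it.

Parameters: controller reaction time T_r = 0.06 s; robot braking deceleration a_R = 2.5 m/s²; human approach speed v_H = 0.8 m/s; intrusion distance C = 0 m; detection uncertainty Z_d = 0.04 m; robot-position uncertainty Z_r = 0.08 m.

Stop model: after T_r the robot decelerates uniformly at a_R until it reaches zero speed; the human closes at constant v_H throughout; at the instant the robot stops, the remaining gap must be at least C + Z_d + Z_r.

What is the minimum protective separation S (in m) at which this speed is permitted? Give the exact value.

stop time T_s = (9/10)/(5/2) = 0.3600 s
robot covers v_R·T_r = 0.9000·0.0600 = 0.0540 m before braking
robot under decel: 0.9000²/(2·2.5000) = 0.1620 m
human over T_r+T_s: 0.8000·(0.0600+0.3600) = 0.3360 m
margins: 0.0000+0.0400+0.0800 = 0.1200 m
S_min ≈ 0.0540+0.1620+0.3360+0.1200  ⇒  S_min = 84/125 m

S_min = 84/125 m = 0.6720 m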